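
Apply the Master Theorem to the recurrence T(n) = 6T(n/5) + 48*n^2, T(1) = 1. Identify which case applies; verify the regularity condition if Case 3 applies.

a=6, b=5, f(n)=48*n^2.
log_5(6) = 1.113 < 2.
f(n) = Omega(n^(1.113+epsilon)) for some epsilon > 0, so Case 3 is the candidate.
Regularity: a*f(n/b) = 6*48*(n/5)^2 = (6/25)*48*n^2 <= c*f(n) with c = 6/25 < 1. Satisfied.
Case 3: T(n) = Theta(n^2).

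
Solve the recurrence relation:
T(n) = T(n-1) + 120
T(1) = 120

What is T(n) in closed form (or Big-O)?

Unrolling: T(n) = T(n-1) + 120 = T(n-2) + 2*120 = ... = T(1) + (n-1)*120 = 120 + (n-1)*120 = 120n.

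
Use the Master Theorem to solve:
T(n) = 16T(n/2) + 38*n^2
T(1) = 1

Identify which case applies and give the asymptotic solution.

a=16, b=2, f(n)=38*n^2.
log_2(16) = 4 > 2.
Since f(n) = O(n^2) is polynomially smaller than n^4, Case 1 applies.
T(n) = Theta(n^4).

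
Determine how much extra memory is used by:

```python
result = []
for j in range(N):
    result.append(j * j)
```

Space complexity: O(n).
Auxiliary storage grows linearly with the input size n in the worst case.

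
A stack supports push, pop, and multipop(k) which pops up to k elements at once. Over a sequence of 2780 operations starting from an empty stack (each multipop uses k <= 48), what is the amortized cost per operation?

Each element is pushed exactly once and popped at most once (whether by pop or as part of a multipop). So the total number of individual pops over the whole sequence is at most the number of pushes, which is at most 2780. Total work <= 2 * 2780, hence O(1) amortized per operation.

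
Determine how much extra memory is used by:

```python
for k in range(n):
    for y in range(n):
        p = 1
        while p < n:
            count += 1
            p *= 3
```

Space complexity: O(1).
Only a constant amount of auxiliary storage is used; nothing grows with n.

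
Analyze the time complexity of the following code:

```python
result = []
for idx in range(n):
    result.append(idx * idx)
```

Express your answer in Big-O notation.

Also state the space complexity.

Time complexity: O(n).
Space complexity: O(n).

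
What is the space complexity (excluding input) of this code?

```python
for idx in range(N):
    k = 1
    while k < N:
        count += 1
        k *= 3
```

Space complexity: O(1).
Only a constant amount of auxiliary storage is used; nothing grows with n.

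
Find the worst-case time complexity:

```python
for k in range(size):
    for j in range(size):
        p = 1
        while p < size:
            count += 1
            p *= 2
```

Time complexity: O(n^2 log n).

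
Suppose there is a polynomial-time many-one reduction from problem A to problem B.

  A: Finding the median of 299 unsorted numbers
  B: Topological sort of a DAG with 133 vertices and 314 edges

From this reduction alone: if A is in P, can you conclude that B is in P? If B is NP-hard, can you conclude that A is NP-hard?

A poly-time reduction A <=_p B transfers tractability DOWN (B easy => A easy) and hardness UP (A hard => B hard), not the reverse.
From A in P, the reduction alone does NOT give B in P: any problem in P trivially reduces to SAT, yet SAT is not known to be in P.
From B NP-hard, the reduction alone does NOT give A NP-hard: again, easy problems reduce to hard ones.
(Here in fact A is P and B is P.)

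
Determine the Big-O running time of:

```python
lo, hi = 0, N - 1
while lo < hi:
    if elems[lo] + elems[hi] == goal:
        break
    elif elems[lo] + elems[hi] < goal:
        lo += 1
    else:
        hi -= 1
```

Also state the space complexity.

Time complexity: O(n).
Space complexity: O(1).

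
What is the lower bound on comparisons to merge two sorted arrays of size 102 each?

To merge two sorted arrays of size 102, we need at least 203 comparisons in the worst case. An adversary can force every element to be compared.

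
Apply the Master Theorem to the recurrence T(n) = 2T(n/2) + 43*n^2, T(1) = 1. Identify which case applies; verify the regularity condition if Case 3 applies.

a=2, b=2, f(n)=43*n^2.
log_2(2) = 1 < 2.
f(n) = Omega(n^(1+epsilon)) for some epsilon > 0, so Case 3 is the candidate.
Regularity: a*f(n/b) = 2*43*(n/2)^2 = (2/4)*43*n^2 <= c*f(n) with c = 2/4 < 1. Satisfied.
Case 3: T(n) = Theta(n^2).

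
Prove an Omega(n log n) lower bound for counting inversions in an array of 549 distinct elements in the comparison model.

Decision-tree argument: at any leaf, the comparisons made (with transitivity) must totally order all 549 elements -- otherwise some pair (i,j) is unordered, and an adversary can present two inputs agreeing on every comparison made but with that pair flipped, changing the inversion count by 1, so the leaf's output is wrong on one of them. Hence the tree has >= 549! leaves and height >= log_2(549!) = Omega(n log n). Modified merge sort achieves O(n log n).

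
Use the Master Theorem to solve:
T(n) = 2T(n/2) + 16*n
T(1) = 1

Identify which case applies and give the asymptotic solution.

a=2, b=2, f(n)=16*n.
log_2(2) = 1, so n^(log_b(a)) = n.
f(n) = Theta(n), so Case 2 applies.
T(n) = Theta(n log n).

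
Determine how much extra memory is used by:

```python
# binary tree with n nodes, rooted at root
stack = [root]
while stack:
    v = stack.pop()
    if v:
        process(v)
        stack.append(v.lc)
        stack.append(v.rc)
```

Space complexity: O(n).
Auxiliary storage grows linearly with the input size n in the worst case.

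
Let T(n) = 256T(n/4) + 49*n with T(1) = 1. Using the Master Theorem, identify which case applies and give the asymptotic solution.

a=256, b=4, f(n)=49*n.
log_4(256) = 4 > 1.
Since f(n) = O(n^1) is polynomially smaller than n^4, Case 1 applies.
T(n) = Theta(n^4).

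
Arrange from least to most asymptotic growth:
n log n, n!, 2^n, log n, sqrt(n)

Ordered by growth rate: log n < sqrt(n) < n log n < 2^n < n!.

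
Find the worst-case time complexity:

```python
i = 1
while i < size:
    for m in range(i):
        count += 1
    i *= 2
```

Time complexity: O(n).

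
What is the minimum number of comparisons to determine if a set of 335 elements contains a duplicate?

Determining if 335 elements are all distinct requires Omega(n log n) comparisons in the comparison model. This follows from the element distinctness lower bound.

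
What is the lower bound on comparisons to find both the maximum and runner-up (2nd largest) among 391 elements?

Lower bound: finding the max needs 391-1 comparisons. By an adversary weight-doubling argument, the maximum element must personally win at least ceil(log_2(391)) = 9 comparisons in any correct algorithm. The 2nd largest is among those 9 direct losers, and distinguishing it requires 9-1 more comparisons. Total >= 391-1 + 9-1 = 398. A balanced tournament achieves this bound exactly.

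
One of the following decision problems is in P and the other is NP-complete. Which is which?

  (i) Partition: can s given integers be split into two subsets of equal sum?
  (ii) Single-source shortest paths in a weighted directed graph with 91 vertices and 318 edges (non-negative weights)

(i) is NP-complete: Subset Sum reduces to it (one of Karp's 21 NP-complete problems).
(ii) is P: Dijkstra's algorithm runs in O((V+E) log V).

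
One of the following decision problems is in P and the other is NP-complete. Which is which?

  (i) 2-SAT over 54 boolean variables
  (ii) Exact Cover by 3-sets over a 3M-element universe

(i) is P: 2-SAT is solvable in linear time via implication-graph SCCs.
(ii) is NP-complete: one of Karp's 21 NP-complete problems.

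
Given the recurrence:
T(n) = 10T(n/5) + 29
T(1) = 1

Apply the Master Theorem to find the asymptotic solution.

a=10, b=5, f(n)=29. log_5(10) = 1.431. Case 1 of Master Theorem: T(n) = O(n^1.431).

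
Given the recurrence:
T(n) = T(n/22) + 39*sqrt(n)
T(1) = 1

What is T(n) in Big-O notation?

Each level contributes sqrt(n/22^k). Geometric series with ratio 1/sqrt(22) < 1 sums to O(sqrt(n)).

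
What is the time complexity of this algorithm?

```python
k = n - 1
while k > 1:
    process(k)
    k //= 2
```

Time complexity: O(log n).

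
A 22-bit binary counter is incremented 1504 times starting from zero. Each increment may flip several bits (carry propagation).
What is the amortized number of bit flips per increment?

Bit i flips on every 2^i-th increment, so over 1504 increments bit i flips floor(1504/2^i) times. Summing over i: total flips < 2 * 1504. Amortized: < 2 = O(1) per increment.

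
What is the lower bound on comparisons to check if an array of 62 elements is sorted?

To verify 62 elements are sorted, we must compare each consecutive pair. Skipping any pair allows an adversary to swap them. Therefore 61 comparisons are necessary and sufficient.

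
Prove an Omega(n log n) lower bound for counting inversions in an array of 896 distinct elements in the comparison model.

Decision-tree argument: at any leaf, the comparisons made (with transitivity) must totally order all 896 elements -- otherwise some pair (i,j) is unordered, and an adversary can present two inputs agreeing on every comparison made but with that pair flipped, changing the inversion count by 1, so the leaf's output is wrong on one of them. Hence the tree has >= 896! leaves and height >= log_2(896!) = Omega(n log n). Modified merge sort achieves O(n log n).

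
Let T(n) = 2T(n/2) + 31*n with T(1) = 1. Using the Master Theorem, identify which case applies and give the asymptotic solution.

a=2, b=2, f(n)=31*n.
log_2(2) = 1, so n^(log_b(a)) = n.
f(n) = Theta(n), so Case 2 applies.
T(n) = Theta(n log n).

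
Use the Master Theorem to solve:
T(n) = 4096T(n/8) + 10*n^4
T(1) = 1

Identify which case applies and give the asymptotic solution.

a=4096, b=8, f(n)=10*n^4.
log_8(4096) = 4, so n^(log_b(a)) = n^4.
f(n) = Theta(n^4), so Case 2 applies.
T(n) = Theta(n^4 log n).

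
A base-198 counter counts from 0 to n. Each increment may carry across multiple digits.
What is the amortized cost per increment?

Digit at position i changes every 198^i increments. Total digit changes over n increments: n * 198/(198-1) = O(n). Amortized: O(1).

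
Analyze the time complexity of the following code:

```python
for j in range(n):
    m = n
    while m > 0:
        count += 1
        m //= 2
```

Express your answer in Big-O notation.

Time complexity: O(n log n).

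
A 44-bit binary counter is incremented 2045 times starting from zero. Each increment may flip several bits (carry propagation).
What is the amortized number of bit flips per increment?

Bit i flips on every 2^i-th increment, so over 2045 increments bit i flips floor(2045/2^i) times. Summing over i: total flips < 2 * 2045. Amortized: < 2 = O(1) per increment.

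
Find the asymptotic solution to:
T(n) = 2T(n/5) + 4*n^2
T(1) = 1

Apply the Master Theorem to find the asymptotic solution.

a=2, b=5, f(n)=4*n^2. log_5(2) = 0.4307 < 2. Case 3: T(n) = O(n^2).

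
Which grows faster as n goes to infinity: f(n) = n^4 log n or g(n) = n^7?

g(n) = n^7 grows faster: n^7 / (n^4 log n) = n^3/log n -> infinity.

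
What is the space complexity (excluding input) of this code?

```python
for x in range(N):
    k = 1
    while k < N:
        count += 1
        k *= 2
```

Space complexity: O(1).
Only a constant amount of auxiliary storage is used; nothing grows with n.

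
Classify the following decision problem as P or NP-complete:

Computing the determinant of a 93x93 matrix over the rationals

This problem is in P: Gaussian elimination runs in O(n^3).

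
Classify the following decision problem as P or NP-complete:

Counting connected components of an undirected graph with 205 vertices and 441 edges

This problem is in P: BFS/DFS visits each vertex and edge once: O(V+E).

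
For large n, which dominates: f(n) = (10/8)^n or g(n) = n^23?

f(n) = (10/8)^n grows faster: (10/8)^n is exponential with base 10/8 > 1, dominating every polynomial.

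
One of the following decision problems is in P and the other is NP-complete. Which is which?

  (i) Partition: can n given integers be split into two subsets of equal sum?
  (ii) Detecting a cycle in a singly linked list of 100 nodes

(i) is NP-complete: Subset Sum reduces to it (one of Karp's 21 NP-complete problems).
(ii) is P: Floyd's tortoise-and-hare runs in O(n) time, O(1) space.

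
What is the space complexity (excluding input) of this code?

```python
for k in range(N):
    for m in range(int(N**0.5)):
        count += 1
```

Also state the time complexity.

Space complexity: O(1).
Only a constant amount of auxiliary storage is used; nothing grows with n.
Time complexity: O(n * sqrt(n)).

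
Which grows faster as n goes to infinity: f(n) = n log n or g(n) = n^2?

g(n) = n^2 grows faster: n^2 / (n log n) = n/log n -> infinity.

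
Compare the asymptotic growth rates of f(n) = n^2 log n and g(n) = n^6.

g(n) = n^6 grows faster: n^6 / (n^2 log n) = n^4/log n -> infinity.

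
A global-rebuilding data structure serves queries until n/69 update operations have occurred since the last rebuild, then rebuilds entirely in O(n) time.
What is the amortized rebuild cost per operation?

The O(n) rebuild is triggered by n/69 operations, so each contributes O(n)/(n/69) = O(69) = O(1) to the rebuild cost.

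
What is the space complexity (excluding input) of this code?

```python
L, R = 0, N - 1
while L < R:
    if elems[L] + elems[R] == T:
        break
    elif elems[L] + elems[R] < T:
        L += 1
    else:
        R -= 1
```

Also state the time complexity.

Space complexity: O(1).
Only a constant amount of auxiliary storage is used; nothing grows with n.
Time complexity: O(n).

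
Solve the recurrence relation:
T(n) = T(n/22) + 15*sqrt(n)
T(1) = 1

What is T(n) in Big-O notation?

Each level contributes sqrt(n/22^k). Geometric series with ratio 1/sqrt(22) < 1 sums to O(sqrt(n)).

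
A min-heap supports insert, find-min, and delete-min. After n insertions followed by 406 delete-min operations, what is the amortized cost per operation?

Insert takes O(log n) worst case. Delete-min takes O(log n). Over a sequence of n inserts and 406 delete-mins, total cost is O((n + 406) log n). Amortized per operation: O(log n).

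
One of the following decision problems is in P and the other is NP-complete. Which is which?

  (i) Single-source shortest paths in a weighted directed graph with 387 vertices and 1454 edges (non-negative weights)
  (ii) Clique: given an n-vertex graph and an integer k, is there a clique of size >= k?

(i) is P: Dijkstra's algorithm runs in O((V+E) log V).
(ii) is NP-complete: complement of Independent Set / Vertex Cover (with k part of the input).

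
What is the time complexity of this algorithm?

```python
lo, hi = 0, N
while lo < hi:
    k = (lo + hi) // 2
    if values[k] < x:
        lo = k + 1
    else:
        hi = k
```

Time complexity: O(log n).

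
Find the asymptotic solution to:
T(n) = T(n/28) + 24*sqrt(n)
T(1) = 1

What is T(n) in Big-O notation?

Each level contributes sqrt(n/28^k). Geometric series with ratio 1/sqrt(28) < 1 sums to O(sqrt(n)).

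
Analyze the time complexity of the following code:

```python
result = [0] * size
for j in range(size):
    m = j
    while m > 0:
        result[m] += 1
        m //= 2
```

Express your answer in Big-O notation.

Time complexity: O(n log n).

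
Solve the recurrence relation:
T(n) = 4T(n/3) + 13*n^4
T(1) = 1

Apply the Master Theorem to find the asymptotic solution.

a=4, b=3, f(n)=13*n^4. log_3(4) = 1.262 < 4. Case 3: T(n) = O(n^4).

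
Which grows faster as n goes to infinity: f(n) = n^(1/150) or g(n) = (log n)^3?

f(n) = n^(1/150) grows faster: any positive power of n dominates any polylog.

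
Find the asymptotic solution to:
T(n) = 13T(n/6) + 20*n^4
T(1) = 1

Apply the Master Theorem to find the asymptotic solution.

a=13, b=6, f(n)=20*n^4. log_6(13) = 1.432 < 4. Case 3: T(n) = O(n^4).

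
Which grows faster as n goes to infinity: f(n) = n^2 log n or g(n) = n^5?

g(n) = n^5 grows faster: n^5 / (n^2 log n) = n^3/log n -> infinity.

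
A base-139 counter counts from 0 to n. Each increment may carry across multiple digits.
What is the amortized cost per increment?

Digit at position i changes every 139^i increments. Total digit changes over n increments: n * 139/(139-1) = O(n). Amortized: O(1).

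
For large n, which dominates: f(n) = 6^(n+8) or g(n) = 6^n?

f(n) = 6^(n+8) and g(n) = 6^n are Theta of each other: 6^(n+8) = 6^8 * 6^n = Theta(6^n).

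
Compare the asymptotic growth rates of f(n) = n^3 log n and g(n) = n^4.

g(n) = n^4 grows faster: n^4 / (n^3 log n) = n/log n -> infinity.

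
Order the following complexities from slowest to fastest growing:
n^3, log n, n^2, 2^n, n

Ordered by growth rate: log n < n < n^2 < n^3 < 2^n.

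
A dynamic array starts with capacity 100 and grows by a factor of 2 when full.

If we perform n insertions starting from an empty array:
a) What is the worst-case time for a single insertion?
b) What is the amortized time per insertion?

(a) Worst-case single insertion: O(n) -- when the array is full at capacity c, the resize copies all c elements, and c can be Theta(n).
(b) Resizes happen at sizes 100, 200, 400, ... Total copy cost for n insertions: 100 + 200 + ... = O(n) (geometric series with ratio 1/2). Amortized cost per insertion: O(n)/n = O(1).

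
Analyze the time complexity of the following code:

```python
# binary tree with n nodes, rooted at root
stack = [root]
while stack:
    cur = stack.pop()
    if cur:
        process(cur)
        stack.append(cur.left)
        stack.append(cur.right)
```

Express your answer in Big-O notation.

Time complexity: O(n).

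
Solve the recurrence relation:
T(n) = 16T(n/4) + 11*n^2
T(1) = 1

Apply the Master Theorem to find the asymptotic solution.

a=16, b=4, f(n)=11*n^2. log_4(16) = 2. Case 2: T(n) = O(n^2 log n).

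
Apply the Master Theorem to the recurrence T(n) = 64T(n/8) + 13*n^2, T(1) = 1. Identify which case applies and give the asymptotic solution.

a=64, b=8, f(n)=13*n^2.
log_8(64) = 2, so n^(log_b(a)) = n^2.
f(n) = Theta(n^2), so Case 2 applies.
T(n) = Theta(n^2 log n).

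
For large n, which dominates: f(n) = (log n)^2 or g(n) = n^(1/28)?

g(n) = n^(1/28) grows faster: any positive power of n dominates any polylog.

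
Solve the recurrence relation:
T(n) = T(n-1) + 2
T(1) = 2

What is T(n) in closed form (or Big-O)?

Unrolling: T(n) = T(n-1) + 2 = T(n-2) + 2*2 = ... = T(1) + (n-1)*2 = 2 + (n-1)*2 = 2n.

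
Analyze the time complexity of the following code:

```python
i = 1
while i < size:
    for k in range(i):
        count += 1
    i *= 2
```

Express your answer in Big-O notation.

Time complexity: O(n).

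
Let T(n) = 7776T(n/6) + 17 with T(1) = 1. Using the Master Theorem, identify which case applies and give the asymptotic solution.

a=7776, b=6, f(n)=17.
log_6(7776) = 5 > 0.
Since f(n) = O(n^0) is polynomially smaller than n^5, Case 1 applies.
T(n) = Theta(n^5).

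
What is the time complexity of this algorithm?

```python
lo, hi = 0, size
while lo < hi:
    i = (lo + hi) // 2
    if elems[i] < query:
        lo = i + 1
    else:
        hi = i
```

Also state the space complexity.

Time complexity: O(log n).
Space complexity: O(1).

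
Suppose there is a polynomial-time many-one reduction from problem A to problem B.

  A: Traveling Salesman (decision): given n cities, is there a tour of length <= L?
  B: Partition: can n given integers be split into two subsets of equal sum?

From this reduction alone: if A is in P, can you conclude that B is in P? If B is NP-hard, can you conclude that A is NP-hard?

A poly-time reduction A <=_p B transfers tractability DOWN (B easy => A easy) and hardness UP (A hard => B hard), not the reverse.
From A in P, the reduction alone does NOT give B in P: any problem in P trivially reduces to SAT, yet SAT is not known to be in P.
From B NP-hard, the reduction alone does NOT give A NP-hard: again, easy problems reduce to hard ones.
(Here in fact A is NP-complete and B is NP-complete.)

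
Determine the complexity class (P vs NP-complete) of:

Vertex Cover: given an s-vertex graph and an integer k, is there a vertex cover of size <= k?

This problem is NP-complete: one of Karp's 21 NP-complete problems (with k part of the input; for any fixed constant k it is in P).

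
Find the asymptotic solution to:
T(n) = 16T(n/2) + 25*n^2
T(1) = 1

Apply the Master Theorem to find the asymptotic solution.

a=16, b=2, f(n)=25*n^2. log_2(16) = 4. Case 1 of Master Theorem: T(n) = O(n^4).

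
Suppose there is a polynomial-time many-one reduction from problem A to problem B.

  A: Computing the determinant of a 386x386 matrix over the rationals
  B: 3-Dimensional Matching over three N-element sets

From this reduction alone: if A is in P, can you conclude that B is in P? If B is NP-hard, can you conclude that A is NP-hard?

A poly-time reduction A <=_p B transfers tractability DOWN (B easy => A easy) and hardness UP (A hard => B hard), not the reverse.
From A in P, the reduction alone does NOT give B in P: any problem in P trivially reduces to SAT, yet SAT is not known to be in P.
From B NP-hard, the reduction alone does NOT give A NP-hard: again, easy problems reduce to hard ones.
(Here in fact A is P and B is NP-complete.)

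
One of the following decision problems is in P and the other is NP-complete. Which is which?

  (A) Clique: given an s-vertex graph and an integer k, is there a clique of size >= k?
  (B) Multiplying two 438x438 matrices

(A) is NP-complete: complement of Independent Set / Vertex Cover (with k part of the input).
(B) is P: the schoolbook algorithm runs in O(n^3).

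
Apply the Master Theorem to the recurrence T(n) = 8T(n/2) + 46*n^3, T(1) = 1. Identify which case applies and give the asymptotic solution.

a=8, b=2, f(n)=46*n^3.
log_2(8) = 3, so n^(log_b(a)) = n^3.
f(n) = Theta(n^3), so Case 2 applies.
T(n) = Theta(n^3 log n).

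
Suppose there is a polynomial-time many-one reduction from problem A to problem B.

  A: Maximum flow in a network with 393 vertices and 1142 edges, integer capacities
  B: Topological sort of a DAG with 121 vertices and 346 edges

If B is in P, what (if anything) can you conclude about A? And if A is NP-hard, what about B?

A poly-time reduction A <=_p B means any A-instance can be transformed to a B-instance in poly time.
If B is in P: compose the reduction with B's poly-time algorithm to solve A in poly time, so A is in P.
If A is NP-hard: every NP problem reduces to A, which reduces to B; composing reductions, every NP problem reduces to B, so B is NP-hard.
(Here in fact A is P and B is P.)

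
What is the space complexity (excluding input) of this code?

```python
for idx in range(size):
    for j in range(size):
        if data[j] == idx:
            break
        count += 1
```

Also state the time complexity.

Space complexity: O(1).
Only a constant amount of auxiliary storage is used; nothing grows with n.
Time complexity: O(n^2).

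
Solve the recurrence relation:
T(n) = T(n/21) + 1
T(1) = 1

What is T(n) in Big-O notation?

Each step divides n by 21 and adds 1. After log_21(n) steps, T(n) = O(log n).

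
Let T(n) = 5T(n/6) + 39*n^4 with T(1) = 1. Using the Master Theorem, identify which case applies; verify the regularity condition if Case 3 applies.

a=5, b=6, f(n)=39*n^4.
log_6(5) = 0.8982 < 4.
f(n) = Omega(n^(0.8982+epsilon)) for some epsilon > 0, so Case 3 is the candidate.
Regularity: a*f(n/b) = 5*39*(n/6)^4 = (5/1296)*39*n^4 <= c*f(n) with c = 5/1296 < 1. Satisfied.
Case 3: T(n) = Theta(n^4).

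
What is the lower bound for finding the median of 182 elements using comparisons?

To find the median of 182 elements, every element must be compared at least once, so the lower bound is Omega(n). The BFPRT algorithm achieves O(n), making this tight.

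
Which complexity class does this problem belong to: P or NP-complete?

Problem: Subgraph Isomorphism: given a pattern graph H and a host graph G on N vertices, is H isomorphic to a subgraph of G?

This problem is NP-complete: generalizes Clique and Hamiltonian Path (pattern size is part of the input).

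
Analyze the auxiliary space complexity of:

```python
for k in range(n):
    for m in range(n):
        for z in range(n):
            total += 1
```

Space complexity: O(1).
Only a constant amount of auxiliary storage is used; nothing grows with n.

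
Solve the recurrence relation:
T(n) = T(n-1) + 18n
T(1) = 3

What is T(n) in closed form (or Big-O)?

Unrolling: T(n) = 3 + 18*(2 + 3 + ... + n) = 3 + 18*(n(n+1)/2 - 1) = O(n^2).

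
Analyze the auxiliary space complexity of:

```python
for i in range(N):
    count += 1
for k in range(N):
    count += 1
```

Space complexity: O(1).
Only a constant amount of auxiliary storage is used; nothing grows with n.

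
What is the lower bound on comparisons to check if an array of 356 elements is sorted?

To verify 356 elements are sorted, we must compare each consecutive pair. Skipping any pair allows an adversary to swap them. Therefore 355 comparisons are necessary and sufficient.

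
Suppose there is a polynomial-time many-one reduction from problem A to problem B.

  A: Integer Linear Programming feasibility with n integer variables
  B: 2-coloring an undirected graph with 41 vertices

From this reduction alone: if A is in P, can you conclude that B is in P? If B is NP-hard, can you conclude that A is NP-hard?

A poly-time reduction A <=_p B transfers tractability DOWN (B easy => A easy) and hardness UP (A hard => B hard), not the reverse.
From A in P, the reduction alone does NOT give B in P: any problem in P trivially reduces to SAT, yet SAT is not known to be in P.
From B NP-hard, the reduction alone does NOT give A NP-hard: again, easy problems reduce to hard ones.
(Here in fact A is NP-complete and B is in P, so no such reduction is known -- its existence would imply P = NP; the analysis concerns only what the assumed reduction would or would not let you conclude.)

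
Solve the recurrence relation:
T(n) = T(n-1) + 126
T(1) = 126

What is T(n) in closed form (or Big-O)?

Unrolling: T(n) = T(n-1) + 126 = T(n-2) + 2*126 = ... = T(1) + (n-1)*126 = 126 + (n-1)*126 = 126n.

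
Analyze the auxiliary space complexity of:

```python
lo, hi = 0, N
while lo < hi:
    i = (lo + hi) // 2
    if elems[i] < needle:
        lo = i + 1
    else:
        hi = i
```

Space complexity: O(1).
Only a constant amount of auxiliary storage is used; nothing grows with n.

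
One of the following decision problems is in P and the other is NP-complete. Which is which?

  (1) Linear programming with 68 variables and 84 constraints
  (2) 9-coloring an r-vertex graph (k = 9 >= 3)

(1) is P: the ellipsoid and interior-point methods run in polynomial time.
(2) is NP-complete: graph k-coloring for k>=3 is NP-complete by reduction from 3-SAT.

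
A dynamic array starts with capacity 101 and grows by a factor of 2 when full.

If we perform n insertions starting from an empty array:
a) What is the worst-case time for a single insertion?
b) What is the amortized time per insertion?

(a) Worst-case single insertion: O(n) -- when the array is full at capacity c, the resize copies all c elements, and c can be Theta(n).
(b) Resizes happen at sizes 101, 202, 404, ... Total copy cost for n insertions: 101 + 202 + ... = O(n) (geometric series with ratio 1/2). Amortized cost per insertion: O(n)/n = O(1).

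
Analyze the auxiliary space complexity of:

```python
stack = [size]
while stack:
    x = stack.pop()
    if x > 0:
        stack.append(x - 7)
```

Space complexity: O(1).
Only a constant amount of auxiliary storage is used; nothing grows with n.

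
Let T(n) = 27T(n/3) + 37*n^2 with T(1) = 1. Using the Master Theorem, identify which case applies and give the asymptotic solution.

a=27, b=3, f(n)=37*n^2.
log_3(27) = 3 > 2.
Since f(n) = O(n^2) is polynomially smaller than n^3, Case 1 applies.
T(n) = Theta(n^3).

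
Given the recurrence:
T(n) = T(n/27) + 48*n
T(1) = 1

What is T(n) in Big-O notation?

Geometric series: 48*n*(1 + 1/27 + 1/27^2 + ...) = O(n). T(n) = O(n).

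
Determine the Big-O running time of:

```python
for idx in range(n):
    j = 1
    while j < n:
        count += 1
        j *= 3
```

Time complexity: O(n log n).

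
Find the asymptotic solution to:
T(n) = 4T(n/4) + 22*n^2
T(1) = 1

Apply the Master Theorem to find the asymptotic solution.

a=4, b=4, f(n)=22*n^2. log_4(4) = 1 < 2. Case 3: T(n) = O(n^2).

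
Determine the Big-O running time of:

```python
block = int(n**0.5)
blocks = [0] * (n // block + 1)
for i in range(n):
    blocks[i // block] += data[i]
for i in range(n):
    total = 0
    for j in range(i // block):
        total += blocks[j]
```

Time complexity: O(n * sqrt(n)).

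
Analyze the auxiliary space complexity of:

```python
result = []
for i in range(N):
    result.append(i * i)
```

Space complexity: O(n).
Auxiliary storage grows linearly with the input size n in the worst case.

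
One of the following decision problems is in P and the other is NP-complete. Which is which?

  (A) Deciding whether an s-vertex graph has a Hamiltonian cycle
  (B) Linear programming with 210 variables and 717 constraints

(A) is NP-complete: one of Karp's 21 NP-complete problems.
(B) is P: the ellipsoid and interior-point methods run in polynomial time.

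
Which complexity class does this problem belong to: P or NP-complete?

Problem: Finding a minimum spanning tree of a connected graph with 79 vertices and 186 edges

This problem is in P: Kruskal's / Prim's algorithms run in polynomial time.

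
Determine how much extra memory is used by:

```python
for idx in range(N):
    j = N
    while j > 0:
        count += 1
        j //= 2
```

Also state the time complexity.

Space complexity: O(1).
Only a constant amount of auxiliary storage is used; nothing grows with n.
Time complexity: O(n log n).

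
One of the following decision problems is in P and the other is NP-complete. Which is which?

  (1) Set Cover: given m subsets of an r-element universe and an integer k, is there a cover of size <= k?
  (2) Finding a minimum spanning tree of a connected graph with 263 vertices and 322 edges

(1) is NP-complete: one of Karp's 21 NP-complete problems (with k part of the input).
(2) is P: Kruskal's / Prim's algorithms run in polynomial time.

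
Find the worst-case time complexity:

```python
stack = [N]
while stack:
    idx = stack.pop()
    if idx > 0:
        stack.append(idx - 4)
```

Time complexity: O(n).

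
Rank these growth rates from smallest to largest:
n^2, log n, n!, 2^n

Ordered by growth rate: log n < n^2 < 2^n < n!.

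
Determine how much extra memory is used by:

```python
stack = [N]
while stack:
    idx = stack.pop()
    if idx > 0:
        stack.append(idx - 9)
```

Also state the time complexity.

Space complexity: O(1).
Only a constant amount of auxiliary storage is used; nothing grows with n.
Time complexity: O(n).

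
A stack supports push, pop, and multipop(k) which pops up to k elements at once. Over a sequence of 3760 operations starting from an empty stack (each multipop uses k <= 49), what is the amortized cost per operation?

Each element is pushed exactly once and popped at most once (whether by pop or as part of a multipop). So the total number of individual pops over the whole sequence is at most the number of pushes, which is at most 3760. Total work <= 2 * 3760, hence O(1) amortized per operation.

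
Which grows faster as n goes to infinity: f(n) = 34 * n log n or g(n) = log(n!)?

f(n) = 34 * n log n and g(n) = log(n!) are Theta of each other: Stirling: log(n!) = n log n - n + O(log n) = Theta(n log n); the constant 34 doesn't change the Theta class.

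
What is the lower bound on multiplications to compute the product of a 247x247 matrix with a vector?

A 247x247 matrix-vector product has 247 inner products of length 247. Output depends on all 247^2 = 61009 matrix entries. At least 61009 multiplications needed.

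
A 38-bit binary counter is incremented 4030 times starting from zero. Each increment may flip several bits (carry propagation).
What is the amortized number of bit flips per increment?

Bit i flips on every 2^i-th increment, so over 4030 increments bit i flips floor(4030/2^i) times. Summing over i: total flips < 2 * 4030. Amortized: < 2 = O(1) per increment.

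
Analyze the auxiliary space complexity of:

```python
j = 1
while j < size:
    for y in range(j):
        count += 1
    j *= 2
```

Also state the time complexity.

Space complexity: O(1).
Only a constant amount of auxiliary storage is used; nothing grows with n.
Time complexity: O(n).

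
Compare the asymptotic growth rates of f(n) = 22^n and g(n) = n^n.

g(n) = n^n grows faster: n^n / 22^n = (n/22)^n -> infinity once n > 22.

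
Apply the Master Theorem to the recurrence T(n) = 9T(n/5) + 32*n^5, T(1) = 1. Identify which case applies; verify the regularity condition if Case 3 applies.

a=9, b=5, f(n)=32*n^5.
log_5(9) = 1.365 < 5.
f(n) = Omega(n^(1.365+epsilon)) for some epsilon > 0, so Case 3 is the candidate.
Regularity: a*f(n/b) = 9*32*(n/5)^5 = (9/3125)*32*n^5 <= c*f(n) with c = 9/3125 < 1. Satisfied.
Case 3: T(n) = Theta(n^5).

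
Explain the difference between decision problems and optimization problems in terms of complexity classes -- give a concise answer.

Decision problems have yes/no answers and are classified into P, NP, etc. Optimization problems seek the best solution. Every optimization problem has a corresponding decision version. If the decision version is NP-complete, the optimization version is NP-hard.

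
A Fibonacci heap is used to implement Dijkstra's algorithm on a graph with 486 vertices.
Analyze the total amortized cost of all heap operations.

Dijkstra performs 486 insert, 486 extract-min, and at most E decrease-key operations. With Fibonacci heap: insert O(1) amortized, extract-min O(log n) amortized, decrease-key O(1) amortized. Total with n = 486: O(n * 1 + n * log n + E * 1) = O(n log n + E).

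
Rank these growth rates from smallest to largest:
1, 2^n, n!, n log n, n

Ordered by growth rate: 1 < n < n log n < 2^n < n!.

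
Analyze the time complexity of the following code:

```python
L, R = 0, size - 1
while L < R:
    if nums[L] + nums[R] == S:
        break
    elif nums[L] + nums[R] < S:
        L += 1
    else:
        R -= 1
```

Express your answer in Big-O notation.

Time complexity: O(n).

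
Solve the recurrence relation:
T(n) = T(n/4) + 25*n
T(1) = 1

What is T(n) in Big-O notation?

Geometric series: 25*n*(1 + 1/4 + 1/4^2 + ...) = O(n). T(n) = O(n).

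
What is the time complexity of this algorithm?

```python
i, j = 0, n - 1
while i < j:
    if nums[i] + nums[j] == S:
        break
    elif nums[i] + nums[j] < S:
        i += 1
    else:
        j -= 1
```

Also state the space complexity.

Time complexity: O(n).
Space complexity: O(1).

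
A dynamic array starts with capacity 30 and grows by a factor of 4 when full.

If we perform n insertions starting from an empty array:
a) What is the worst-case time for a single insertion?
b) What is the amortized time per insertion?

(a) Worst-case single insertion: O(n) -- when the array is full at capacity c, the resize copies all c elements, and c can be Theta(n).
(b) Resizes happen at sizes 30, 120, 480, ... Total copy cost for n insertions: 30 + 120 + ... = O(n) (geometric series with ratio 1/4). Amortized cost per insertion: O(n)/n = O(1).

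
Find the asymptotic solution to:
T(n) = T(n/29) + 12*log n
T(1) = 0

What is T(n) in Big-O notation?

Each of the log_29(n) levels adds O(log n). T(n) = O(log^2 n).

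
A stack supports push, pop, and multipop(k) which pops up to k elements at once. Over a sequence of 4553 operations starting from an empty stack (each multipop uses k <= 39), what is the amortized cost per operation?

Each element is pushed exactly once and popped at most once (whether by pop or as part of a multipop). So the total number of individual pops over the whole sequence is at most the number of pushes, which is at most 4553. Total work <= 2 * 4553, hence O(1) amortized per operation.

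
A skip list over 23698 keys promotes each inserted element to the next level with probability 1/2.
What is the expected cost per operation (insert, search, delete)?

Expected number of levels is O(log_2(23698)) = O(log n). A search visits O(1) expected nodes per level over O(log n) levels. Insert/delete are a search plus O(1) pointer updates per level. Expected O(log n) per operation.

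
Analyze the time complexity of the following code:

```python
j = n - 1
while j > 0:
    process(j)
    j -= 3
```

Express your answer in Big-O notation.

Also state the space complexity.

Time complexity: O(n).
Space complexity: O(1).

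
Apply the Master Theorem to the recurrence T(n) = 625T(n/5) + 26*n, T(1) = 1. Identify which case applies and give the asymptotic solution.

a=625, b=5, f(n)=26*n.
log_5(625) = 4 > 1.
Since f(n) = O(n^1) is polynomially smaller than n^4, Case 1 applies.
T(n) = Theta(n^4).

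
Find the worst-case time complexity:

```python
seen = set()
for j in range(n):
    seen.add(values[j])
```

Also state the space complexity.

Time complexity: O(n).
Space complexity: O(n).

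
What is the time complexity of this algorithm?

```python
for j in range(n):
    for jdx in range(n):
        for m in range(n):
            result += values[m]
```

Time complexity: O(n^3).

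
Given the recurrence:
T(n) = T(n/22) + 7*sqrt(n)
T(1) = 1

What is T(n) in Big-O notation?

Each level contributes sqrt(n/22^k). Geometric series with ratio 1/sqrt(22) < 1 sums to O(sqrt(n)).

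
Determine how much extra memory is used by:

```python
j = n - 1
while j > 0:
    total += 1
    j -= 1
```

Space complexity: O(1).
Only a constant amount of auxiliary storage is used; nothing grows with n.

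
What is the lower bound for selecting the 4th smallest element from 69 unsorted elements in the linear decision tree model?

Selecting the 4th smallest of 69 elements requires Omega(n) comparisons. Every element must be compared at least once. The BFPRT algorithm achieves O(n), making this tight.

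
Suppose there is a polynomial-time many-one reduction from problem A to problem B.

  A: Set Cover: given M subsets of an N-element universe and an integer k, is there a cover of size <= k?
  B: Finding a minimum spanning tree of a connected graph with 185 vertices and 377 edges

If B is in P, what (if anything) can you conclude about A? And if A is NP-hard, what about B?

A poly-time reduction A <=_p B means any A-instance can be transformed to a B-instance in poly time.
If B is in P: compose the reduction with B's poly-time algorithm to solve A in poly time, so A is in P.
If A is NP-hard: every NP problem reduces to A, which reduces to B; composing reductions, every NP problem reduces to B, so B is NP-hard.
(Here in fact A is NP-complete and B is in P, so no such reduction is known -- its existence would imply P = NP; the analysis concerns only what the assumed reduction would or would not let you conclude.)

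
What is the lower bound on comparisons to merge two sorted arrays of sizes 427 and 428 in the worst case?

Adversary: with |427 - 428| <= 1 the inputs can be fully interleaved so that every adjacent pair in the merged output comes from different arrays. Then each of the 854 adjacent pairs must be directly compared, or the algorithm cannot determine their relative order. Standard merge meets this bound.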